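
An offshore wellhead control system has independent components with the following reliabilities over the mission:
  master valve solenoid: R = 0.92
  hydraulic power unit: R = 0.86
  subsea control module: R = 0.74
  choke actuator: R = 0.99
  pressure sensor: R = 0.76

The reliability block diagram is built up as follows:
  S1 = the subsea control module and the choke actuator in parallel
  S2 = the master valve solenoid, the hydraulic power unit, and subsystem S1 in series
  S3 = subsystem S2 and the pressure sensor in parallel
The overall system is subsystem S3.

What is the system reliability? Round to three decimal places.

0.949

Parallel (subsea control module and choke actuator): 1 − (1 − 0.74000)(1 − 0.99000) = 0.99740
Series (master valve solenoid, hydraulic power unit, and [0.99740]): 0.92000 × 0.86000 × 0.99740 = 0.78914
Parallel ([0.78914] and pressure sensor): 1 − (1 − 0.78914)(1 − 0.76000) = 0.949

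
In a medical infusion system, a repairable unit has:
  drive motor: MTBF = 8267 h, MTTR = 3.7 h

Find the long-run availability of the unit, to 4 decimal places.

0.9996

A(drive motor) = MTBF/(MTBF+MTTR) = 8267/(8267+3.7) = 0.9996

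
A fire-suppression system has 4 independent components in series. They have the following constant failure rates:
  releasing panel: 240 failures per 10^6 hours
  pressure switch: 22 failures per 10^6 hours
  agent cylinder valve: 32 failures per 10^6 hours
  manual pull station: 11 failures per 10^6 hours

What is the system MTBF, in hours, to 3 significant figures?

Series of exponential components: λ_sys = Σ λ_i
λ_sys = 0.00024 + 0.000022 + 0.000032 + 0.000011 = 3.0500e-04 /h
MTBF = 1 / λ_sys = 3280 h

3280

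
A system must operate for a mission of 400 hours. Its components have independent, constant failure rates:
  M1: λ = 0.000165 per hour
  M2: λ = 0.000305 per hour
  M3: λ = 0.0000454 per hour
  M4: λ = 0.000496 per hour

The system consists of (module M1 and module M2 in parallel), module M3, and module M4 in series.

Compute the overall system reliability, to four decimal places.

R(M1) = exp(−0.000165 × 400) = 0.936131
R(M2) = exp(−0.000305 × 400) = 0.885148
R(M3) = exp(−0.0000454 × 400) = 0.982004
R(M4) = exp(−0.000496 × 400) = 0.820042
Parallel (M1 and M2): 1 − (1 − 0.936131)(1 − 0.885148) = 0.992665
Series ([0.992665], M3, and M4): 0.992665 × 0.982004 × 0.820042 = 0.7994

0.7994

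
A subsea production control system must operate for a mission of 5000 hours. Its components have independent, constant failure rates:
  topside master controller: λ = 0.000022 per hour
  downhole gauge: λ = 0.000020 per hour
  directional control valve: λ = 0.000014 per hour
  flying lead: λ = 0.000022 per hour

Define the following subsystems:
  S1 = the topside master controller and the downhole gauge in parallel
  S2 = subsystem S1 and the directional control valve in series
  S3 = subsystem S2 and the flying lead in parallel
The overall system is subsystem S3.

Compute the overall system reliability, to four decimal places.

R(topside master controller) = exp(−0.000022 × 5000) = 0.895834
R(downhole gauge) = exp(−0.000020 × 5000) = 0.904837
R(directional control valve) = exp(−0.000014 × 5000) = 0.932394
R(flying lead) = exp(−0.000022 × 5000) = 0.895834
Parallel (topside master controller and downhole gauge): 1 − (1 − 0.895834)(1 − 0.904837) = 0.990087
Series ([0.990087] and directional control valve): 0.990087 × 0.932394 = 0.923151
Parallel ([0.923151] and flying lead): 1 − (1 − 0.923151)(1 − 0.895834) = 0.9920

0.9920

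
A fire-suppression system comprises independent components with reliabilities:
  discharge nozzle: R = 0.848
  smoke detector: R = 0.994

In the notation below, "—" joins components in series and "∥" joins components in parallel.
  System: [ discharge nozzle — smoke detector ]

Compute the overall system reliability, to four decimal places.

Series (discharge nozzle and smoke detector): 0.848000 × 0.994000 = 0.8429

0.8429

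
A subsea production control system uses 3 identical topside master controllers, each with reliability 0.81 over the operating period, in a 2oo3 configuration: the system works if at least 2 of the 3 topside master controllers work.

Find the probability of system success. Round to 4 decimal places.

0.9054

R = Σ_{i=2}^{3} C(3,i) p^i (1−p)^{3−i} with p = 0.81
C(3,2)·0.81^2·0.19^1 = 0.373977
C(3,3)·0.81^3·0.19^0 = 0.531441
Sum = 0.9054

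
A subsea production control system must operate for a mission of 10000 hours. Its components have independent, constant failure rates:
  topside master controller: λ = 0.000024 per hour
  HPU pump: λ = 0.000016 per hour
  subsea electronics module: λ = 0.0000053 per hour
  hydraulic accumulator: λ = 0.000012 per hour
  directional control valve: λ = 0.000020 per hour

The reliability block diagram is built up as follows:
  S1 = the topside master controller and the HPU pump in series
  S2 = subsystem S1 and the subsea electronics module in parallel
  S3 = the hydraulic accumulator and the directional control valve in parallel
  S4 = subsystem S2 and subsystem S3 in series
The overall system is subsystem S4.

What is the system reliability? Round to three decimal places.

0.963

R(topside master controller) = exp(−0.000024 × 10000) = 0.78663
R(HPU pump) = exp(−0.000016 × 10000) = 0.85214
R(subsea electronics module) = exp(−0.0000053 × 10000) = 0.94838
R(hydraulic accumulator) = exp(−0.000012 × 10000) = 0.88692
R(directional control valve) = exp(−0.000020 × 10000) = 0.81873
Series (topside master controller and HPU pump): 0.78663 × 0.85214 = 0.67032
Parallel ([0.67032] and subsea electronics module): 1 − (1 − 0.67032)(1 − 0.94838) = 0.98298
Parallel (hydraulic accumulator and directional control valve): 1 − (1 − 0.88692)(1 − 0.81873) = 0.97950
Series ([0.98298] and [0.97950]): 0.98298 × 0.97950 = 0.963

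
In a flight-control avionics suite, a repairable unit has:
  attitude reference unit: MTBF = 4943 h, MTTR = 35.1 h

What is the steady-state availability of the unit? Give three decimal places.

0.993

A(attitude reference unit) = MTBF/(MTBF+MTTR) = 4943/(4943+35.1) = 0.993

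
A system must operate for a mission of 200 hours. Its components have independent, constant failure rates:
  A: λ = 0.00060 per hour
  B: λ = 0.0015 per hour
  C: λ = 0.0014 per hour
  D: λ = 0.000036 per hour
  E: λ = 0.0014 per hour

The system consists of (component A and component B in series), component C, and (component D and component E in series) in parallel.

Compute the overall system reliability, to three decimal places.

R(A) = exp(−0.00060 × 200) = 0.88692
R(B) = exp(−0.0015 × 200) = 0.74082
R(C) = exp(−0.0014 × 200) = 0.75578
R(D) = exp(−0.000036 × 200) = 0.99283
R(E) = exp(−0.0014 × 200) = 0.75578
Series (A and B): 0.88692 × 0.74082 = 0.65705
Series (D and E): 0.99283 × 0.75578 = 0.75036
Parallel ([0.65705], C, and [0.75036]): 1 − (1 − 0.65705)(1 − 0.75578)(1 − 0.75036) = 0.979

0.979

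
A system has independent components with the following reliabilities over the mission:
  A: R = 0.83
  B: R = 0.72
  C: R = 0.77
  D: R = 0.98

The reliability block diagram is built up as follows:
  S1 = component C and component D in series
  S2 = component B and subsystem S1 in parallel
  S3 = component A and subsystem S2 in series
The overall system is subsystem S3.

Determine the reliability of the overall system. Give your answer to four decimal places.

Series (C and D): 0.770000 × 0.980000 = 0.754600
Parallel (B and [0.754600]): 1 − (1 − 0.720000)(1 − 0.754600) = 0.931288
Series (A and [0.931288]): 0.830000 × 0.931288 = 0.7730

0.7730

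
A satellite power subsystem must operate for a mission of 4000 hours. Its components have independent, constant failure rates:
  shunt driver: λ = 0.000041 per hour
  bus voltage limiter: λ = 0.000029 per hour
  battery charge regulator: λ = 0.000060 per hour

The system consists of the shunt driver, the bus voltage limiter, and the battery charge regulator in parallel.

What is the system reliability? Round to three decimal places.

0.996

R(shunt driver) = exp(−0.000041 × 4000) = 0.84874
R(bus voltage limiter) = exp(−0.000029 × 4000) = 0.89048
R(battery charge regulator) = exp(−0.000060 × 4000) = 0.78663
Parallel (shunt driver, bus voltage limiter, and battery charge regulator): 1 − (1 − 0.84874)(1 − 0.89048)(1 − 0.78663) = 0.996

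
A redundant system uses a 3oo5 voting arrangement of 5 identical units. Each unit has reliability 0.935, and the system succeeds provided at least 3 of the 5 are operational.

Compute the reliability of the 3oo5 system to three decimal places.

R = Σ_{i=3}^{5} C(5,i) p^i (1−p)^{5−i} with p = 0.935
C(5,3)·0.935^3·0.065^2 = 0.03454
C(5,4)·0.935^4·0.065^1 = 0.24839
C(5,5)·0.935^5·0.065^0 = 0.71459
Sum = 0.998

0.998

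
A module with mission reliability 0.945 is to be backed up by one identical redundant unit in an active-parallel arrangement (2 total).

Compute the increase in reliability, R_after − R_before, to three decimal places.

0.052

R_before = 0.945
R_after = 1 − (1 − 0.945)^2 = 0.997
ΔR = 0.997 − 0.945 = 0.052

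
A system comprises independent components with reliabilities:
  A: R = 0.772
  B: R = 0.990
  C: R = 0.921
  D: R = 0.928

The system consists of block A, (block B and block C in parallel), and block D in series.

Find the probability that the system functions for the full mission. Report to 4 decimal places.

0.7159

Parallel (B and C): 1 − (1 − 0.990000)(1 − 0.921000) = 0.999210
Series (A, [0.999210], and D): 0.772000 × 0.999210 × 0.928000 = 0.7159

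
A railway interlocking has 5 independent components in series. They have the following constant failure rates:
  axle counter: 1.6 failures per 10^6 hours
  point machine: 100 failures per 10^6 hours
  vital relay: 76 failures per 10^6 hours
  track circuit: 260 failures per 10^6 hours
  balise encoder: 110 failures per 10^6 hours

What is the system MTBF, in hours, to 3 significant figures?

1830

Series of exponential components: λ_sys = Σ λ_i
λ_sys = 0.0000016 + 0.00010 + 0.000076 + 0.00026 + 0.00011 = 5.4760e-04 /h
MTBF = 1 / λ_sys = 1830 h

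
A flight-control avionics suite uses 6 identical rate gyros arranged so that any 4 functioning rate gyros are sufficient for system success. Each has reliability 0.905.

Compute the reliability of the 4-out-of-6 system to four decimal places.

0.9862

R = Σ_{i=4}^{6} C(6,i) p^i (1−p)^{6−i} with p = 0.905
C(6,4)·0.905^4·0.095^2 = 0.090810
C(6,5)·0.905^5·0.095^1 = 0.346033
C(6,6)·0.905^6·0.095^0 = 0.549404
Sum = 0.9862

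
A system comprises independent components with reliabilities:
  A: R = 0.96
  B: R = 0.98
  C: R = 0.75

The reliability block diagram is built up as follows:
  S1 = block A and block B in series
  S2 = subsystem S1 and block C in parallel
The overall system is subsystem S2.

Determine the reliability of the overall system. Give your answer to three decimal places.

0.985

Series (A and B): 0.96000 × 0.98000 = 0.94080
Parallel ([0.94080] and C): 1 − (1 − 0.94080)(1 − 0.75000) = 0.985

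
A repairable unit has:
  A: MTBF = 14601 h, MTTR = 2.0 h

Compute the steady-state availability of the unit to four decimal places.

A(A) = MTBF/(MTBF+MTTR) = 14601/(14601+2.0) = 0.9999

0.9999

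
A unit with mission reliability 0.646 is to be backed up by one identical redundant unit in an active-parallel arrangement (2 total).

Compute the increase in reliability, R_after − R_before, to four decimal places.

0.2287

R_before = 0.646
R_after = 1 − (1 − 0.646)^2 = 0.8747
ΔR = 0.8747 − 0.646 = 0.2287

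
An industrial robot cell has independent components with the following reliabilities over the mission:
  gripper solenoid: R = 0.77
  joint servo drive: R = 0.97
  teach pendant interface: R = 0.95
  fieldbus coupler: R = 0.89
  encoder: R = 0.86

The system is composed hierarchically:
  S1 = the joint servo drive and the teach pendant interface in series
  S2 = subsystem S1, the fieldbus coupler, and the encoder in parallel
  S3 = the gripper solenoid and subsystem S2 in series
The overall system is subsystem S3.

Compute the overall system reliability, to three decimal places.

0.769

Series (joint servo drive and teach pendant interface): 0.97000 × 0.95000 = 0.92150
Parallel ([0.92150], fieldbus coupler, and encoder): 1 − (1 − 0.92150)(1 − 0.89000)(1 − 0.86000) = 0.99879
Series (gripper solenoid and [0.99879]): 0.77000 × 0.99879 = 0.769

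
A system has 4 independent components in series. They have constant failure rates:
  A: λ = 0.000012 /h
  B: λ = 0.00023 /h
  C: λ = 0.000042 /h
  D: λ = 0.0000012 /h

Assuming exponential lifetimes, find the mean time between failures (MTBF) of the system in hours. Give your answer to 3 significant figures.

3510

Series of exponential components: λ_sys = Σ λ_i
λ_sys = 0.000012 + 0.00023 + 0.000042 + 0.0000012 = 2.8520e-04 /h
MTBF = 1 / λ_sys = 3510 h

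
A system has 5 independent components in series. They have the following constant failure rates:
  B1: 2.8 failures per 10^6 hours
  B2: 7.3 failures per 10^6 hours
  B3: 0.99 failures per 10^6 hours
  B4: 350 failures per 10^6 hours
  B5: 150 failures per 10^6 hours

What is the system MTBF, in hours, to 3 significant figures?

Series of exponential components: λ_sys = Σ λ_i
λ_sys = 0.0000028 + 0.0000073 + 0.00000099 + 0.00035 + 0.00015 = 5.1109e-04 /h
MTBF = 1 / λ_sys = 1960 h

1960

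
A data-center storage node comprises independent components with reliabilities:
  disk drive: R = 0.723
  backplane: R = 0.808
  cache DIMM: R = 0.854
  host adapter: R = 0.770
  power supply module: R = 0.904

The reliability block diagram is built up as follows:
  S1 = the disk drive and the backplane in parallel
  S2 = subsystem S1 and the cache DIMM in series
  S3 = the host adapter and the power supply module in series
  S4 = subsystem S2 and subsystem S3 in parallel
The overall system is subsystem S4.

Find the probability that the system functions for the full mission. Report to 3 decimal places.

0.942

Parallel (disk drive and backplane): 1 − (1 − 0.72300)(1 − 0.80800) = 0.94682
Series ([0.94682] and cache DIMM): 0.94682 × 0.85400 = 0.80858
Series (host adapter and power supply module): 0.77000 × 0.90400 = 0.69608
Parallel ([0.80858] and [0.69608]): 1 − (1 − 0.80858)(1 − 0.69608) = 0.942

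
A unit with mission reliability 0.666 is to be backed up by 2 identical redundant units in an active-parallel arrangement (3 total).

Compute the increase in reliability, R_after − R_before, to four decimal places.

0.2967

R_before = 0.666
R_after = 1 − (1 − 0.666)^3 = 0.9627
ΔR = 0.9627 − 0.666 = 0.2967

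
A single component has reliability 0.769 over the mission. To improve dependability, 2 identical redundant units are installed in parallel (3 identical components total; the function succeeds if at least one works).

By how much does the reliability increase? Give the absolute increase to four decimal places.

R_before = 0.769
R_after = 1 − (1 − 0.769)^3 = 0.9877
ΔR = 0.9877 − 0.769 = 0.2187

0.2187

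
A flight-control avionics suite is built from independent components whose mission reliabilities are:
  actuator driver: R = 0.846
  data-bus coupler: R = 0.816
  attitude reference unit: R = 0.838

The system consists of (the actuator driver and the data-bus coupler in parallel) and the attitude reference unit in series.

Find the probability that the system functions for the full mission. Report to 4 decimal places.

Parallel (actuator driver and data-bus coupler): 1 − (1 − 0.846000)(1 − 0.816000) = 0.971664
Series ([0.971664] and attitude reference unit): 0.971664 × 0.838000 = 0.8143

0.8143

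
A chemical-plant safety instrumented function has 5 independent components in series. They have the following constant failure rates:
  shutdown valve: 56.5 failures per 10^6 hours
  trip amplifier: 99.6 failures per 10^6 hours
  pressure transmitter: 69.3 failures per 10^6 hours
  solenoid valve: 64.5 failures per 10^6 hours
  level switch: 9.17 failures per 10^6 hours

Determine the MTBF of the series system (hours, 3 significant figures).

3340

Series of exponential components: λ_sys = Σ λ_i
λ_sys = 0.0000565 + 0.0000996 + 0.0000693 + 0.0000645 + 0.00000917 = 2.9907e-04 /h
MTBF = 1 / λ_sys = 3340 h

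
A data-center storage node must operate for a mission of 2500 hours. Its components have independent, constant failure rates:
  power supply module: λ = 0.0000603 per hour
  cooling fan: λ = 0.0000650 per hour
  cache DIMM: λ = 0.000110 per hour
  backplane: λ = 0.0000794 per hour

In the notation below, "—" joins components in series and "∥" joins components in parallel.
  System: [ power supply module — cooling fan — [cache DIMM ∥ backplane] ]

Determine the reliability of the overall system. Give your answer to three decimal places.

R(power supply module) = exp(−0.0000603 × 2500) = 0.86006
R(cooling fan) = exp(−0.0000650 × 2500) = 0.85002
R(cache DIMM) = exp(−0.000110 × 2500) = 0.75957
R(backplane) = exp(−0.0000794 × 2500) = 0.81996
Parallel (cache DIMM and backplane): 1 − (1 − 0.75957)(1 − 0.81996) = 0.95671
Series (power supply module, cooling fan, and [0.95671]): 0.86006 × 0.85002 × 0.95671 = 0.699

0.699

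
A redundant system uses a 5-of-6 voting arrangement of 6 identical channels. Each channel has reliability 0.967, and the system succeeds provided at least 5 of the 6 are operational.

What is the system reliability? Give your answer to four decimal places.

R = Σ_{i=5}^{6} C(6,i) p^i (1−p)^{6−i} with p = 0.967
C(6,5)·0.967^5·0.033^1 = 0.167416
C(6,6)·0.967^6·0.033^0 = 0.817634
Sum = 0.9851

0.9851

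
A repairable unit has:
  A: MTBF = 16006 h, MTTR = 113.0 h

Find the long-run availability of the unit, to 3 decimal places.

0.993

A(A) = MTBF/(MTBF+MTTR) = 16006/(16006+113.0) = 0.993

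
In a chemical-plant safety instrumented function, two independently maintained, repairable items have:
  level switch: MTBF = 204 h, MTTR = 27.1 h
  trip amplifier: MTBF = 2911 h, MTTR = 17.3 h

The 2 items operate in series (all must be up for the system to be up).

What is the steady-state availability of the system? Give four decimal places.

A(level switch) = MTBF/(MTBF+MTTR) = 204/(204+27.1) = 0.882735
A(trip amplifier) = MTBF/(MTBF+MTTR) = 2911/(2911+17.3) = 0.994092
Series availability: 0.882735 × 0.994092 = 0.8775

0.8775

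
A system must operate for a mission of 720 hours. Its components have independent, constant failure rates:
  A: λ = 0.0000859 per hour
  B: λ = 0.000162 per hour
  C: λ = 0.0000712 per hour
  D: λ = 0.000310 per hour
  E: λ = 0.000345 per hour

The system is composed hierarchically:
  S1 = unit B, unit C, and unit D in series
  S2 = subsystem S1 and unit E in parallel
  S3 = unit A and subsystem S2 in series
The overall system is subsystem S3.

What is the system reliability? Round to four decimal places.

0.8731

R(A) = exp(−0.0000859 × 720) = 0.940026
R(B) = exp(−0.000162 × 720) = 0.889906
R(C) = exp(−0.0000712 × 720) = 0.950028
R(D) = exp(−0.000310 × 720) = 0.799955
R(E) = exp(−0.000345 × 720) = 0.780048
Series (B, C, and D): 0.889906 × 0.950028 × 0.799955 = 0.676310
Parallel ([0.676310] and E): 1 − (1 − 0.676310)(1 − 0.780048) = 0.928804
Series (A and [0.928804]): 0.940026 × 0.928804 = 0.8731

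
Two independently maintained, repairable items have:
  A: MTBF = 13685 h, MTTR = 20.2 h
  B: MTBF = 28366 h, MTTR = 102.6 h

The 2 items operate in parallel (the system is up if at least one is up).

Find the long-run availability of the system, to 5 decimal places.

A(A) = MTBF/(MTBF+MTTR) = 13685/(13685+20.2) = 0.998526
A(B) = MTBF/(MTBF+MTTR) = 28366/(28366+102.6) = 0.996396
Parallel availability: 1 − (1 − 0.998526)(1 − 0.996396) = 0.99999

0.99999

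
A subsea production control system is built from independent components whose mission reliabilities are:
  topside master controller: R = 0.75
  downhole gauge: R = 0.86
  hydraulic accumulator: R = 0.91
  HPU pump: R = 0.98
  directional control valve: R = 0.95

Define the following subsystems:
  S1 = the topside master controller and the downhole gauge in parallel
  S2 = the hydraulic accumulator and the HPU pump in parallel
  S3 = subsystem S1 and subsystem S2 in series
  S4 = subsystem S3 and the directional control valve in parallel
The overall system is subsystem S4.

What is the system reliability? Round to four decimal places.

0.9982

Parallel (topside master controller and downhole gauge): 1 − (1 − 0.750000)(1 − 0.860000) = 0.965000
Parallel (hydraulic accumulator and HPU pump): 1 − (1 − 0.910000)(1 − 0.980000) = 0.998200
Series ([0.965000] and [0.998200]): 0.965000 × 0.998200 = 0.963263
Parallel ([0.963263] and directional control valve): 1 − (1 − 0.963263)(1 − 0.950000) = 0.9982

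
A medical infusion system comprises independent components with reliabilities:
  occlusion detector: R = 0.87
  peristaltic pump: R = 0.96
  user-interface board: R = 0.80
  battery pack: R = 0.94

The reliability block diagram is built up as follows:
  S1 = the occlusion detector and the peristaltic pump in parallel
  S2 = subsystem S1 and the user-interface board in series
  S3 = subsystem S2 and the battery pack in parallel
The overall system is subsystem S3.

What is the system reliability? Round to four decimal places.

0.9878

Parallel (occlusion detector and peristaltic pump): 1 − (1 − 0.870000)(1 − 0.960000) = 0.994800
Series ([0.994800] and user-interface board): 0.994800 × 0.800000 = 0.795840
Parallel ([0.795840] and battery pack): 1 − (1 − 0.795840)(1 − 0.940000) = 0.9878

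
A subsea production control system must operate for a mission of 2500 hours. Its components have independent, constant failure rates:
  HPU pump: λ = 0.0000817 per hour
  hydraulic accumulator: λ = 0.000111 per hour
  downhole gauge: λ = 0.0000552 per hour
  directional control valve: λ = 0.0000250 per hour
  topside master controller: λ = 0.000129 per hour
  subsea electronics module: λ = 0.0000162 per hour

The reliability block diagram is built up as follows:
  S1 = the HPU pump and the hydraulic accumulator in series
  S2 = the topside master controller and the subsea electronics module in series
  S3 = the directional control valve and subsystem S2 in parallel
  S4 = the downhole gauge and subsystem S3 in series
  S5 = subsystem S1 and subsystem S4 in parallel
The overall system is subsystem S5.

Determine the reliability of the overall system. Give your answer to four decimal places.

0.9446

R(HPU pump) = exp(−0.0000817 × 2500) = 0.815259
R(hydraulic accumulator) = exp(−0.000111 × 2500) = 0.757676
R(downhole gauge) = exp(−0.0000552 × 2500) = 0.871099
R(directional control valve) = exp(−0.0000250 × 2500) = 0.939413
R(topside master controller) = exp(−0.000129 × 2500) = 0.724336
R(subsea electronics module) = exp(−0.0000162 × 2500) = 0.960309
Series (HPU pump and hydraulic accumulator): 0.815259 × 0.757676 = 0.617702
Series (topside master controller and subsea electronics module): 0.724336 × 0.960309 = 0.695586
Parallel (directional control valve and [0.695586]): 1 − (1 − 0.939413)(1 − 0.695586) = 0.981556
Series (downhole gauge and [0.981556]): 0.871099 × 0.981556 = 0.855032
Parallel ([0.617702] and [0.855032]): 1 − (1 − 0.617702)(1 − 0.855032) = 0.9446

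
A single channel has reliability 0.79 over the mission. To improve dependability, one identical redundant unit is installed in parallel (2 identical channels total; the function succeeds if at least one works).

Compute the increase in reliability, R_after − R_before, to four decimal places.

R_before = 0.79
R_after = 1 − (1 − 0.79)^2 = 0.9559
ΔR = 0.9559 − 0.79 = 0.1659

0.1659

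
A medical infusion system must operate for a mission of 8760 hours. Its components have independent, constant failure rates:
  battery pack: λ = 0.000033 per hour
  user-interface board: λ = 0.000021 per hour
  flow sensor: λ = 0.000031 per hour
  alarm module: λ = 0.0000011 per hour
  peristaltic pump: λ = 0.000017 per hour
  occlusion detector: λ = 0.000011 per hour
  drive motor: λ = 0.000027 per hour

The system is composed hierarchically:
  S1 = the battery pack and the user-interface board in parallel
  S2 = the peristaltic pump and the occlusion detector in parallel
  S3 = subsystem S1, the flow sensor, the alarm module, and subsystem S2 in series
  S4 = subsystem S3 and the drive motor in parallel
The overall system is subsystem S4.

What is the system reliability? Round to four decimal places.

0.9397

R(battery pack) = exp(−0.000033 × 8760) = 0.748952
R(user-interface board) = exp(−0.000021 × 8760) = 0.831969
R(flow sensor) = exp(−0.000031 × 8760) = 0.762190
R(alarm module) = exp(−0.0000011 × 8760) = 0.990410
R(peristaltic pump) = exp(−0.000017 × 8760) = 0.861638
R(occlusion detector) = exp(−0.000011 × 8760) = 0.908137
R(drive motor) = exp(−0.000027 × 8760) = 0.789370
Parallel (battery pack and user-interface board): 1 − (1 − 0.748952)(1 − 0.831969) = 0.957816
Parallel (peristaltic pump and occlusion detector): 1 − (1 − 0.861638)(1 − 0.908137) = 0.987290
Series ([0.957816], flow sensor, alarm module, and [0.987290]): 0.957816 × 0.762190 × 0.990410 × 0.987290 = 0.713847
Parallel ([0.713847] and drive motor): 1 − (1 − 0.713847)(1 − 0.789370) = 0.9397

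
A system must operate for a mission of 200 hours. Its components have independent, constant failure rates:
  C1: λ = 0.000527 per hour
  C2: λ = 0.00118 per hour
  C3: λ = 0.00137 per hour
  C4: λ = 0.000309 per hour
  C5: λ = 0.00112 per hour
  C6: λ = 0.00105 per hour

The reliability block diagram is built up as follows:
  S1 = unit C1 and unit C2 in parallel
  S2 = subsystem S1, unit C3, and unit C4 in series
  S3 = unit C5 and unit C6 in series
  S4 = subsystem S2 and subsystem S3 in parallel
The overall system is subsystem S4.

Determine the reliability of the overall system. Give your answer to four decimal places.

0.8943

R(C1) = exp(−0.000527 × 200) = 0.899964
R(C2) = exp(−0.00118 × 200) = 0.789781
R(C3) = exp(−0.00137 × 200) = 0.760332
R(C4) = exp(−0.000309 × 200) = 0.940071
R(C5) = exp(−0.00112 × 200) = 0.799315
R(C6) = exp(−0.00105 × 200) = 0.810584
Parallel (C1 and C2): 1 − (1 − 0.899964)(1 − 0.789781) = 0.978971
Series ([0.978971], C3, and C4): 0.978971 × 0.760332 × 0.940071 = 0.699735
Series (C5 and C6): 0.799315 × 0.810584 = 0.647912
Parallel ([0.699735] and [0.647912]): 1 − (1 − 0.699735)(1 − 0.647912) = 0.8943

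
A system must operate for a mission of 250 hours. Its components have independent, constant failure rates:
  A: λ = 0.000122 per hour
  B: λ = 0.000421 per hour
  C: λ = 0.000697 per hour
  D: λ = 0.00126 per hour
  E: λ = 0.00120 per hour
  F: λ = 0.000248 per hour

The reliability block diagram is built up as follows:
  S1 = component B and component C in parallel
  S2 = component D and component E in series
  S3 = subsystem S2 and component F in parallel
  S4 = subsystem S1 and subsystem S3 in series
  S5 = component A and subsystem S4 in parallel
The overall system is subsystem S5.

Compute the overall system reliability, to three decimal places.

0.999

R(A) = exp(−0.000122 × 250) = 0.96996
R(B) = exp(−0.000421 × 250) = 0.90010
R(C) = exp(−0.000697 × 250) = 0.84009
R(D) = exp(−0.00126 × 250) = 0.72979
R(E) = exp(−0.00120 × 250) = 0.74082
R(F) = exp(−0.000248 × 250) = 0.93988
Parallel (B and C): 1 − (1 − 0.90010)(1 − 0.84009) = 0.98402
Series (D and E): 0.72979 × 0.74082 = 0.54064
Parallel ([0.54064] and F): 1 − (1 − 0.54064)(1 − 0.93988) = 0.97238
Series ([0.98402] and [0.97238]): 0.98402 × 0.97238 = 0.95684
Parallel (A and [0.95684]): 1 − (1 − 0.96996)(1 − 0.95684) = 0.999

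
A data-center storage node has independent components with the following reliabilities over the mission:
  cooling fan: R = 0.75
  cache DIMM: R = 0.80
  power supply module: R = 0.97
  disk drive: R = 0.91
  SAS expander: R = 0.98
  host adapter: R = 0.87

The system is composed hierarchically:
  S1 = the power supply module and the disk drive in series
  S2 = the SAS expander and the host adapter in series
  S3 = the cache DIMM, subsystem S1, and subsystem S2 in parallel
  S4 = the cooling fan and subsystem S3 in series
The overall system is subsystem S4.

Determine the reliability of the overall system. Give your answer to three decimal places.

Series (power supply module and disk drive): 0.97000 × 0.91000 = 0.88270
Series (SAS expander and host adapter): 0.98000 × 0.87000 = 0.85260
Parallel (cache DIMM, [0.88270], and [0.85260]): 1 − (1 − 0.80000)(1 − 0.88270)(1 − 0.85260) = 0.99654
Series (cooling fan and [0.99654]): 0.75000 × 0.99654 = 0.747

0.747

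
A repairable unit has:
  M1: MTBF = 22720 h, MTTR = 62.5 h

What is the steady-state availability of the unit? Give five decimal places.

A(M1) = MTBF/(MTBF+MTTR) = 22720/(22720+62.5) = 0.99726

0.99726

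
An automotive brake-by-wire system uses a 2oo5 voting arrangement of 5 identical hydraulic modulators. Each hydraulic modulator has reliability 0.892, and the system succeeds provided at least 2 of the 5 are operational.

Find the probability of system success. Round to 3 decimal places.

0.999

R = Σ_{i=2}^{5} C(5,i) p^i (1−p)^{5−i} with p = 0.892
C(5,2)·0.892^2·0.108^3 = 0.01002
C(5,3)·0.892^3·0.108^2 = 0.08278
C(5,4)·0.892^4·0.108^1 = 0.34186
C(5,5)·0.892^5·0.108^0 = 0.56471
Sum = 0.999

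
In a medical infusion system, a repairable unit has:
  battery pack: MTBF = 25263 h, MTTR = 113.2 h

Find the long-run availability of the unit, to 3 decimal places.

A(battery pack) = MTBF/(MTBF+MTTR) = 25263/(25263+113.2) = 0.996

0.996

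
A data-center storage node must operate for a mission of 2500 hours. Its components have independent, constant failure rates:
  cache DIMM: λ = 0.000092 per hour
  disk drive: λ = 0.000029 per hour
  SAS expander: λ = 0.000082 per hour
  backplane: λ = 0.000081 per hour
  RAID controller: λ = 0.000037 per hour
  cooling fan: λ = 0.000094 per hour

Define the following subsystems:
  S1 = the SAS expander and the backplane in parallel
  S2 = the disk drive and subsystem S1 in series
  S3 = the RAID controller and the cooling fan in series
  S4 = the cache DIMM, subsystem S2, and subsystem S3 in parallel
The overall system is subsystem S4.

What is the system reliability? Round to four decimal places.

R(cache DIMM) = exp(−0.000092 × 2500) = 0.794534
R(disk drive) = exp(−0.000029 × 2500) = 0.930066
R(SAS expander) = exp(−0.000082 × 2500) = 0.814647
R(backplane) = exp(−0.000081 × 2500) = 0.816686
R(RAID controller) = exp(−0.000037 × 2500) = 0.911649
R(cooling fan) = exp(−0.000094 × 2500) = 0.790571
Parallel (SAS expander and backplane): 1 − (1 − 0.814647)(1 − 0.816686) = 0.966022
Series (disk drive and [0.966022]): 0.930066 × 0.966022 = 0.898464
Series (RAID controller and cooling fan): 0.911649 × 0.790571 = 0.720723
Parallel (cache DIMM, [0.898464], and [0.720723]): 1 − (1 − 0.794534)(1 − 0.898464)(1 − 0.720723) = 0.9942

0.9942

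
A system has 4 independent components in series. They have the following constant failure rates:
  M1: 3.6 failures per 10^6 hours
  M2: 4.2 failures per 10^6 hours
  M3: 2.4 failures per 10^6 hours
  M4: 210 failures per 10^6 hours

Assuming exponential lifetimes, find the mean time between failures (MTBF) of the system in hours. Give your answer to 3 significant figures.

Series of exponential components: λ_sys = Σ λ_i
λ_sys = 0.0000036 + 0.0000042 + 0.0000024 + 0.00021 = 2.2020e-04 /h
MTBF = 1 / λ_sys = 4540 h

4540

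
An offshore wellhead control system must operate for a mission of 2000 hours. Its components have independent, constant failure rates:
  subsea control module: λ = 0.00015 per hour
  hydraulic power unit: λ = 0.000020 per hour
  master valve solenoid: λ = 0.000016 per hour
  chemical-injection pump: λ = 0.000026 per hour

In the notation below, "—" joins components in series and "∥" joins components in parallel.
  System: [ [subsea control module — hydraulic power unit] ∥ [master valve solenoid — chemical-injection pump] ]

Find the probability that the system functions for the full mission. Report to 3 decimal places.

0.977

R(subsea control module) = exp(−0.00015 × 2000) = 0.74082
R(hydraulic power unit) = exp(−0.000020 × 2000) = 0.96079
R(master valve solenoid) = exp(−0.000016 × 2000) = 0.96851
R(chemical-injection pump) = exp(−0.000026 × 2000) = 0.94933
Series (subsea control module and hydraulic power unit): 0.74082 × 0.96079 = 0.71177
Series (master valve solenoid and chemical-injection pump): 0.96851 × 0.94933 = 0.91944
Parallel ([0.71177] and [0.91944]): 1 − (1 − 0.71177)(1 − 0.91944) = 0.977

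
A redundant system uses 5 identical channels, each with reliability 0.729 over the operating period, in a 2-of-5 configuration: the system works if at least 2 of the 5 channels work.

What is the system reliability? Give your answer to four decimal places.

0.9789

R = Σ_{i=2}^{5} C(5,i) p^i (1−p)^{5−i} with p = 0.729
C(5,2)·0.729^2·0.271^3 = 0.105770
C(5,3)·0.729^3·0.271^2 = 0.284525
C(5,4)·0.729^4·0.271^1 = 0.382692
C(5,5)·0.729^5·0.271^0 = 0.205891
Sum = 0.9789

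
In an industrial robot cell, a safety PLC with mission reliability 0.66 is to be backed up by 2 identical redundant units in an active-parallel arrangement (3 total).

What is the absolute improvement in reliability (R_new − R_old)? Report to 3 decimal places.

0.301

R_before = 0.66
R_after = 1 − (1 − 0.66)^3 = 0.961
ΔR = 0.961 − 0.66 = 0.301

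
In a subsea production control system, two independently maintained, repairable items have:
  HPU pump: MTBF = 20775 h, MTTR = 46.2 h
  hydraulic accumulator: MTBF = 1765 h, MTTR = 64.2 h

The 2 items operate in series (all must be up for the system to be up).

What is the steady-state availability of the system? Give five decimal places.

0.96276

A(HPU pump) = MTBF/(MTBF+MTTR) = 20775/(20775+46.2) = 0.997781
A(hydraulic accumulator) = MTBF/(MTBF+MTTR) = 1765/(1765+64.2) = 0.964903
Series availability: 0.997781 × 0.964903 = 0.96276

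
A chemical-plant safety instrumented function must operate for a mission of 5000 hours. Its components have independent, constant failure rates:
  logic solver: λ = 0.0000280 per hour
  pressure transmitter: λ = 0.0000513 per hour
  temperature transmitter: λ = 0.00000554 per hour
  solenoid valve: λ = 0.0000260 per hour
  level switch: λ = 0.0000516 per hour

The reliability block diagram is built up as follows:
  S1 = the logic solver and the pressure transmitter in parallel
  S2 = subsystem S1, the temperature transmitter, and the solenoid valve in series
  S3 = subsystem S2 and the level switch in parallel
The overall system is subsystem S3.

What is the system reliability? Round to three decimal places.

R(logic solver) = exp(−0.0000280 × 5000) = 0.86936
R(pressure transmitter) = exp(−0.0000513 × 5000) = 0.77375
R(temperature transmitter) = exp(−0.00000554 × 5000) = 0.97268
R(solenoid valve) = exp(−0.0000260 × 5000) = 0.87810
R(level switch) = exp(−0.0000516 × 5000) = 0.77260
Parallel (logic solver and pressure transmitter): 1 − (1 − 0.86936)(1 − 0.77375) = 0.97044
Series ([0.97044], temperature transmitter, and solenoid valve): 0.97044 × 0.97268 × 0.87810 = 0.82886
Parallel ([0.82886] and level switch): 1 − (1 − 0.82886)(1 − 0.77260) = 0.961

0.961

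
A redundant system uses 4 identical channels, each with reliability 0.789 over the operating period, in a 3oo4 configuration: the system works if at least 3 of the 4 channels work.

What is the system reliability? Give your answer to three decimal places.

0.802

R = Σ_{i=3}^{4} C(4,i) p^i (1−p)^{4−i} with p = 0.789
C(4,3)·0.789^3·0.211^1 = 0.41455
C(4,4)·0.789^4·0.211^0 = 0.38753
Sum = 0.802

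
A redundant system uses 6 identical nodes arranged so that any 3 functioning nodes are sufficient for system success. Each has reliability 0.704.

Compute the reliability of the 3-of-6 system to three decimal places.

R = Σ_{i=3}^{6} C(6,i) p^i (1−p)^{6−i} with p = 0.704
C(6,3)·0.704^3·0.296^3 = 0.18098
C(6,4)·0.704^4·0.296^2 = 0.32282
C(6,5)·0.704^5·0.296^1 = 0.30712
C(6,6)·0.704^6·0.296^0 = 0.12174
Sum = 0.933

0.933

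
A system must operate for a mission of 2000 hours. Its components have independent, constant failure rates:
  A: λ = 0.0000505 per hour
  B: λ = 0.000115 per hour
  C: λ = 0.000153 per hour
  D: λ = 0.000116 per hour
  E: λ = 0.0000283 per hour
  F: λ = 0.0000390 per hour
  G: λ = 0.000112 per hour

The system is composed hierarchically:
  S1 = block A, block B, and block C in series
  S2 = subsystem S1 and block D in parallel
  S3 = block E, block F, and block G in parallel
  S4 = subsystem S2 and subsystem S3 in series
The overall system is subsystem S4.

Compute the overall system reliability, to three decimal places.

R(A) = exp(−0.0000505 × 2000) = 0.90393
R(B) = exp(−0.000115 × 2000) = 0.79453
R(C) = exp(−0.000153 × 2000) = 0.73639
R(D) = exp(−0.000116 × 2000) = 0.79295
R(E) = exp(−0.0000283 × 2000) = 0.94497
R(F) = exp(−0.0000390 × 2000) = 0.92496
R(G) = exp(−0.000112 × 2000) = 0.79932
Series (A, B, and C): 0.90393 × 0.79453 × 0.73639 = 0.52887
Parallel ([0.52887] and D): 1 − (1 − 0.52887)(1 − 0.79295) = 0.90245
Parallel (E, F, and G): 1 − (1 − 0.94497)(1 − 0.92496)(1 − 0.79932) = 0.99917
Series ([0.90245] and [0.99917]): 0.90245 × 0.99917 = 0.902

0.902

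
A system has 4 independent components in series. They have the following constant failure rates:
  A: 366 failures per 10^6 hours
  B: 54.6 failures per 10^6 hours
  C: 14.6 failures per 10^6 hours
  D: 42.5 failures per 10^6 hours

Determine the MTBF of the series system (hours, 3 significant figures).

2090

Series of exponential components: λ_sys = Σ λ_i
λ_sys = 0.000366 + 0.0000546 + 0.0000146 + 0.0000425 = 4.7770e-04 /h
MTBF = 1 / λ_sys = 2090 h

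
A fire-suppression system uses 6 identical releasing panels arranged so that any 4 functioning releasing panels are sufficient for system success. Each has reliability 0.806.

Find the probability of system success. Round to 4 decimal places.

R = Σ_{i=4}^{6} C(6,i) p^i (1−p)^{6−i} with p = 0.806
C(6,4)·0.806^4·0.194^2 = 0.238251
C(6,5)·0.806^5·0.194^1 = 0.395939
C(6,6)·0.806^6·0.194^0 = 0.274164
Sum = 0.9084

0.9084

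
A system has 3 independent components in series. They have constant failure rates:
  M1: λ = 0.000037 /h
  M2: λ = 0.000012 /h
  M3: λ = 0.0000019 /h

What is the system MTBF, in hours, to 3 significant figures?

19600

Series of exponential components: λ_sys = Σ λ_i
λ_sys = 0.000037 + 0.000012 + 0.0000019 = 5.0900e-05 /h
MTBF = 1 / λ_sys = 19600 h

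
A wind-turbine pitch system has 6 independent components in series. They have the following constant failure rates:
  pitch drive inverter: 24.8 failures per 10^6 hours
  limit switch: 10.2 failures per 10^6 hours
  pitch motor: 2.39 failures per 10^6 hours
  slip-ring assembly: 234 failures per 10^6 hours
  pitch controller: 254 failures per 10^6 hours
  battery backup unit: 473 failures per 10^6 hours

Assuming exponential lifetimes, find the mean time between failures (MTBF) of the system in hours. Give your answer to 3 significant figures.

Series of exponential components: λ_sys = Σ λ_i
λ_sys = 0.0000248 + 0.0000102 + 0.00000239 + 0.000234 + 0.000254 + 0.000473 = 9.9839e-04 /h
MTBF = 1 / λ_sys = 1000 h

1000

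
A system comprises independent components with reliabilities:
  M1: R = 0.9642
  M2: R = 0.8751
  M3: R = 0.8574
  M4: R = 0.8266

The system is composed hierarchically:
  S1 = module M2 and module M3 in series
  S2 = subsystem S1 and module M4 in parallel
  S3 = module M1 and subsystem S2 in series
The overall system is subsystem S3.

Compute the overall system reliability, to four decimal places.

0.9225

Series (M2 and M3): 0.875100 × 0.857400 = 0.750311
Parallel ([0.750311] and M4): 1 − (1 − 0.750311)(1 − 0.826600) = 0.956704
Series (M1 and [0.956704]): 0.964200 × 0.956704 = 0.9225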